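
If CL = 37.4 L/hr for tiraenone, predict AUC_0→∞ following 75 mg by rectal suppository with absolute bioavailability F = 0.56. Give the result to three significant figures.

AUC_0→∞ = F × Dose / CL
        = 0.56 × 75 / 37.4 = 1.12299 mg/L·hr

AUC = 1.12 mg/L·hr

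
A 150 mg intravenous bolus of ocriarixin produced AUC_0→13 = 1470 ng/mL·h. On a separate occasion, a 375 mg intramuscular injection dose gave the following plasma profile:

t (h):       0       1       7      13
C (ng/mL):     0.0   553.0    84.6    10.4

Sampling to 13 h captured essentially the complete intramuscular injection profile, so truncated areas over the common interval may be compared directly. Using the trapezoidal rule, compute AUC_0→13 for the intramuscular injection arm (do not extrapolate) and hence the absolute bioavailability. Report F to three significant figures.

Trapezoidal AUC_0→13 (intramuscular injection):
  [0→1]: (0.0+553.0)/2 × 1 = 276.5
  [1→7]: (553.0+84.6)/2 × 6 = 1912.8
  [7→13]: (84.6+10.4)/2 × 6 = 285.0
  Sum = 2474.3 ng/mL·h
F = (AUC_ev/D_ev)/(AUC_iv/D_iv) = (2474.3/375)/(1470/150) = 6.59813/9.8 = 0.6733

F = 0.673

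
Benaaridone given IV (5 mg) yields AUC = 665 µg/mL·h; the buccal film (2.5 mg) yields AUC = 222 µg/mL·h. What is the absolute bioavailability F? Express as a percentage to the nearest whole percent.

F = (AUC_ev / D_ev) / (AUC_iv / D_iv)
  = (222/2.5) / (665/5)
  = 88.8 / 133 = 0.6677
  = 66.77%

F = 67%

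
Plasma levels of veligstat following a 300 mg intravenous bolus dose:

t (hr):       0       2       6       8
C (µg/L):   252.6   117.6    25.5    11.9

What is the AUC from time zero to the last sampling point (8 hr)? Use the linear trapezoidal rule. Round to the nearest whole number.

Trapezoidal AUC_0→8:
  [0→2]: (252.6+117.6)/2 × 2 = 370.2
  [2→6]: (117.6+25.5)/2 × 4 = 286.2
  [6→8]: (25.5+11.9)/2 × 2 = 37.4
  Sum = 693.8 µg/L·hr

AUC = 694 µg/L·hr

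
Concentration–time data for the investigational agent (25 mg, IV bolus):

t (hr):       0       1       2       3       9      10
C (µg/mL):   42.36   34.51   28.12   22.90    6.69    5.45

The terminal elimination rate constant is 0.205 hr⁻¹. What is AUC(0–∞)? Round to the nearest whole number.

Trapezoidal AUC_0→10:
  [0→1]: (42.36+34.51)/2 × 1 = 38.435
  [1→2]: (34.51+28.12)/2 × 1 = 31.315
  [2→3]: (28.12+22.90)/2 × 1 = 25.51
  [3→9]: (22.90+6.69)/2 × 6 = 88.77
  [9→10]: (6.69+5.45)/2 × 1 = 6.07
  Sum = 190.1 µg/mL·hr
Extrapolated tail: C_last / k_e = 5.45 / 0.205 = 26.585
AUC_0→∞ = 190.1 + 26.585 = 216.685 µg/mL·hr

AUC = 217 µg/mL·hr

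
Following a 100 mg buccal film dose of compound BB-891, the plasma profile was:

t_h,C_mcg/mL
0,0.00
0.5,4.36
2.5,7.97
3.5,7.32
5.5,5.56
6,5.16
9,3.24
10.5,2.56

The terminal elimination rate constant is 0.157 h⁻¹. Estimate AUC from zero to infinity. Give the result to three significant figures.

Trapezoidal AUC_0→10.5:
  [0→0.5]: (0.00+4.36)/2 × 0.5 = 1.09
  [0.5→2.5]: (4.36+7.97)/2 × 2 = 12.33
  [2.5→3.5]: (7.97+7.32)/2 × 1 = 7.645
  [3.5→5.5]: (7.32+5.56)/2 × 2 = 12.88
  [5.5→6]: (5.56+5.16)/2 × 0.5 = 2.68
  [6→9]: (5.16+3.24)/2 × 3 = 12.6
  [9→10.5]: (3.24+2.56)/2 × 1.5 = 4.35
  Sum = 53.575 mcg/mL·h
Extrapolated tail: C_last / k_e = 2.56 / 0.157 = 16.306
AUC_0→∞ = 53.575 + 16.306 = 69.881 mcg/mL·h

AUC = 69.9 mcg/mL·h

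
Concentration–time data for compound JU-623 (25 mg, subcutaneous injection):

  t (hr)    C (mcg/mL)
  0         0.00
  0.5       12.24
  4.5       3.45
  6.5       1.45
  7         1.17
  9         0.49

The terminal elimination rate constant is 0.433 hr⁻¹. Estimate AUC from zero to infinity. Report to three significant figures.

AUC = 42.8 mcg/mL·hr

Trapezoidal AUC_0→9:
  [0→0.5]: (0.00+12.24)/2 × 0.5 = 3.06
  [0.5→4.5]: (12.24+3.45)/2 × 4 = 31.38
  [4.5→6.5]: (3.45+1.45)/2 × 2 = 4.9
  [6.5→7]: (1.45+1.17)/2 × 0.5 = 0.655
  [7→9]: (1.17+0.49)/2 × 2 = 1.66
  Sum = 41.655 mcg/mL·hr
Extrapolated tail: C_last / k_e = 0.49 / 0.433 = 1.132
AUC_0→∞ = 41.655 + 1.132 = 42.787 mcg/mL·hr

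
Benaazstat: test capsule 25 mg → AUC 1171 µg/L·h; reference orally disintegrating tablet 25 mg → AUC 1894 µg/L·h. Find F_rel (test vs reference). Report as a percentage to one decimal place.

F_rel = 61.8%

F_rel = (AUC_test/D_test) / (AUC_ref/D_ref)
      = (1171/25) / (1894/25)
      = 46.84 / 75.76 = 0.6183 = 61.83%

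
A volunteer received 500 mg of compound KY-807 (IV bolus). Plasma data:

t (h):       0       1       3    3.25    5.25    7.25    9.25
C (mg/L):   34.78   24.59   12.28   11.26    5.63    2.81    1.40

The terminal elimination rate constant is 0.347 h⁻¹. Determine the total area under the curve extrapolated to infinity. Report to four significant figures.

Trapezoidal AUC_0→9.25:
  [0→1]: (34.78+24.59)/2 × 1 = 29.685
  [1→3]: (24.59+12.28)/2 × 2 = 36.87
  [3→3.25]: (12.28+11.26)/2 × 0.25 = 2.9425
  [3.25→5.25]: (11.26+5.63)/2 × 2 = 16.89
  [5.25→7.25]: (5.63+2.81)/2 × 2 = 8.44
  [7.25→9.25]: (2.81+1.40)/2 × 2 = 4.21
  Sum = 99.0375 mg/L·h
Extrapolated tail: C_last / k_e = 1.40 / 0.347 = 4.035
AUC_0→∞ = 99.0375 + 4.035 = 103.0725 mg/L·h

AUC = 103.1 mg/L·h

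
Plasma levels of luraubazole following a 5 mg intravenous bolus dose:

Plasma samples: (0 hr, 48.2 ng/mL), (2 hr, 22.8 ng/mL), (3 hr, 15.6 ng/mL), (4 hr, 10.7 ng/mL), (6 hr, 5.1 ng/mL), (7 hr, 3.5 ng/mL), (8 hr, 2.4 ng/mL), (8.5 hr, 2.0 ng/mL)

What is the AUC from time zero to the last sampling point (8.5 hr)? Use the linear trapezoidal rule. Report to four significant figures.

AUC = 127.5 ng/mL·hr

Trapezoidal AUC_0→8.5:
  [0→2]: (48.2+22.8)/2 × 2 = 71.0
  [2→3]: (22.8+15.6)/2 × 1 = 19.2
  [3→4]: (15.6+10.7)/2 × 1 = 13.15
  [4→6]: (10.7+5.1)/2 × 2 = 15.8
  [6→7]: (5.1+3.5)/2 × 1 = 4.3
  [7→8]: (3.5+2.4)/2 × 1 = 2.95
  [8→8.5]: (2.4+2.0)/2 × 0.5 = 1.1
  Sum = 127.5 ng/mL·hr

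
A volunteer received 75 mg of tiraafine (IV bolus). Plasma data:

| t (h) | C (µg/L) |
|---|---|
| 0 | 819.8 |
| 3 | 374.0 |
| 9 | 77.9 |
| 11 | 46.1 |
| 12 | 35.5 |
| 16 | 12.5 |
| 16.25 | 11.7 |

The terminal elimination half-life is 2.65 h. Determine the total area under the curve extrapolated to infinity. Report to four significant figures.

AUC = 3455 µg/L·h

Trapezoidal AUC_0→16.25:
  [0→3]: (819.8+374.0)/2 × 3 = 1790.7
  [3→9]: (374.0+77.9)/2 × 6 = 1355.7
  [9→11]: (77.9+46.1)/2 × 2 = 124.0
  [11→12]: (46.1+35.5)/2 × 1 = 40.8
  [12→16]: (35.5+12.5)/2 × 4 = 96.0
  [16→16.25]: (12.5+11.7)/2 × 0.25 = 3.025
  Sum = 3410.225 µg/L·h
k_e = ln2 / t½ = 0.693147 / 2.65 = 0.2616 h^-1
Extrapolated tail: C_last / k_e = 11.7 / 0.2616 = 44.725
AUC_0→∞ = 3410.225 + 44.725 = 3454.95 µg/L·h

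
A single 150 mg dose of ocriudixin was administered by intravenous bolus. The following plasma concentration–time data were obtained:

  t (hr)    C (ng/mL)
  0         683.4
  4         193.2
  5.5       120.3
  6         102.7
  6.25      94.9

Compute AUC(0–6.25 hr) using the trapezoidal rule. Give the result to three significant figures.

Trapezoidal AUC_0→6.25:
  [0→4]: (683.4+193.2)/2 × 4 = 1753.2
  [4→5.5]: (193.2+120.3)/2 × 1.5 = 235.125
  [5.5→6]: (120.3+102.7)/2 × 0.5 = 55.75
  [6→6.25]: (102.7+94.9)/2 × 0.25 = 24.7
  Sum = 2068.775 ng/mL·hr

AUC = 2070 ng/mL·hr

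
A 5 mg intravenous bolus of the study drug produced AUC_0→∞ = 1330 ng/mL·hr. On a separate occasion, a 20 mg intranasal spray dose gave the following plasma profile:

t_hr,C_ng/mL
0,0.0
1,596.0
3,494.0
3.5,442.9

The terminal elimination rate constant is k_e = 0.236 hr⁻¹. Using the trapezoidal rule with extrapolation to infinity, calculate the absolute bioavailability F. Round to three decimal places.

F = 0.658

Trapezoidal AUC_0→3.5 (intranasal spray):
  [0→1]: (0.0+596.0)/2 × 1 = 298.0
  [1→3]: (596.0+494.0)/2 × 2 = 1090.0
  [3→3.5]: (494.0+442.9)/2 × 0.5 = 234.225
  Sum = 1622.225 ng/mL·hr
Tail: C_last/k_e = 442.9/0.236 = 1876.695
AUC_0→∞ (intranasal spray) = 1622.225 + 1876.695 = 3498.92 ng/mL·hr
F = (AUC_ev/D_ev)/(AUC_iv/D_iv) = (3498.92/20)/(1330/5) = 174.946/266 = 0.6577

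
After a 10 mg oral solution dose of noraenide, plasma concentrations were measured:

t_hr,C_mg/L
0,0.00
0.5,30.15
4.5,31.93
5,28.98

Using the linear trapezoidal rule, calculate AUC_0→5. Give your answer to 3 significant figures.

Trapezoidal AUC_0→5:
  [0→0.5]: (0.00+30.15)/2 × 0.5 = 7.5375
  [0.5→4.5]: (30.15+31.93)/2 × 4 = 124.16
  [4.5→5]: (31.93+28.98)/2 × 0.5 = 15.2275
  Sum = 146.925 mg/L·hr

AUC = 147 mg/L·hr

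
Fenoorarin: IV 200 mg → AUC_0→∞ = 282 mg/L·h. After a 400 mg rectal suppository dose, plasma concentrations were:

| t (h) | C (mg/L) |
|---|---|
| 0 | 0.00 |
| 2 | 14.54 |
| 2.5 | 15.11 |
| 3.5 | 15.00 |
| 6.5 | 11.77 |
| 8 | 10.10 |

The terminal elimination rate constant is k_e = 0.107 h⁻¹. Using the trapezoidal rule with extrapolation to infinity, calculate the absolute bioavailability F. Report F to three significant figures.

Trapezoidal AUC_0→8 (rectal suppository):
  [0→2]: (0.00+14.54)/2 × 2 = 14.54
  [2→2.5]: (14.54+15.11)/2 × 0.5 = 7.4125
  [2.5→3.5]: (15.11+15.00)/2 × 1 = 15.055
  [3.5→6.5]: (15.00+11.77)/2 × 3 = 40.155
  [6.5→8]: (11.77+10.10)/2 × 1.5 = 16.4025
  Sum = 93.565 mg/L·h
Tail: C_last/k_e = 10.10/0.107 = 94.393
AUC_0→∞ (rectal suppository) = 93.565 + 94.393 = 187.958 mg/L·h
F = (AUC_ev/D_ev)/(AUC_iv/D_iv) = (187.958/400)/(282/200) = 0.469895/1.41 = 0.3333

F = 0.333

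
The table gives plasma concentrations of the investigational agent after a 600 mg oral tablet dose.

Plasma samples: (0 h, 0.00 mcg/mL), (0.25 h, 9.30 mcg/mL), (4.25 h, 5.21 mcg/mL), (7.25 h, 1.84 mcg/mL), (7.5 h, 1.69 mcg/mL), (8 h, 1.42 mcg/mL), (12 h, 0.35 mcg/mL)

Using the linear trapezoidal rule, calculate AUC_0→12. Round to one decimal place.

Trapezoidal AUC_0→12:
  [0→0.25]: (0.00+9.30)/2 × 0.25 = 1.1625
  [0.25→4.25]: (9.30+5.21)/2 × 4 = 29.02
  [4.25→7.25]: (5.21+1.84)/2 × 3 = 10.575
  [7.25→7.5]: (1.84+1.69)/2 × 0.25 = 0.44125
  [7.5→8]: (1.69+1.42)/2 × 0.5 = 0.7775
  [8→12]: (1.42+0.35)/2 × 4 = 3.54
  Sum = 45.51625 mcg/mL·h

AUC = 45.5 mcg/mL·h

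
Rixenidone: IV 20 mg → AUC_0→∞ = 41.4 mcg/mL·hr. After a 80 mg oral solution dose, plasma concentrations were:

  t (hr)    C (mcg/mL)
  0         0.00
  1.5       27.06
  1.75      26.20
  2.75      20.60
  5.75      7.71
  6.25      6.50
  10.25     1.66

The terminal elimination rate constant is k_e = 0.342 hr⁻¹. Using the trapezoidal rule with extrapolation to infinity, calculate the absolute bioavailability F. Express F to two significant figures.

F = 0.71

Trapezoidal AUC_0→10.25 (oral solution):
  [0→1.5]: (0.00+27.06)/2 × 1.5 = 20.295
  [1.5→1.75]: (27.06+26.20)/2 × 0.25 = 6.6575
  [1.75→2.75]: (26.20+20.60)/2 × 1 = 23.4
  [2.75→5.75]: (20.60+7.71)/2 × 3 = 42.465
  [5.75→6.25]: (7.71+6.50)/2 × 0.5 = 3.5525
  [6.25→10.25]: (6.50+1.66)/2 × 4 = 16.32
  Sum = 112.69 mcg/mL·hr
Tail: C_last/k_e = 1.66/0.342 = 4.854
AUC_0→∞ (oral solution) = 112.69 + 4.854 = 117.544 mcg/mL·hr
F = (AUC_ev/D_ev)/(AUC_iv/D_iv) = (117.544/80)/(41.4/20) = 1.4693/2.07 = 0.7098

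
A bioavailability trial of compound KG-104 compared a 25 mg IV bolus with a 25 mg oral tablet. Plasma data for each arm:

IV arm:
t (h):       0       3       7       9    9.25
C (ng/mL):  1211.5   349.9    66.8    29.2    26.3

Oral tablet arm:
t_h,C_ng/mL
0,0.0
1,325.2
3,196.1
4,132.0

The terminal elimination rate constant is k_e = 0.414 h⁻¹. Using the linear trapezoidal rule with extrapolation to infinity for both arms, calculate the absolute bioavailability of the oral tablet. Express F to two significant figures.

F = 0.35

Trapezoidal AUC_0→9.25 (IV):
  [0→3]: (1211.5+349.9)/2 × 3 = 2342.1
  [3→7]: (349.9+66.8)/2 × 4 = 833.4
  [7→9]: (66.8+29.2)/2 × 2 = 96.0
  [9→9.25]: (29.2+26.3)/2 × 0.25 = 6.9375
  Sum = 3278.4375 ng/mL·h
IV tail: 26.3/0.414 = 63.527; AUC_iv,0→∞ = 3278.4375 + 63.527 = 3341.9645 ng/mL·h
Trapezoidal AUC_0→4 (oral tablet):
  [0→1]: (0.0+325.2)/2 × 1 = 162.6
  [1→3]: (325.2+196.1)/2 × 2 = 521.3
  [3→4]: (196.1+132.0)/2 × 1 = 164.05
  Sum = 847.95 ng/mL·h
oral tablet tail: 132.0/0.414 = 318.841; AUC_ev,0→∞ = 847.95 + 318.841 = 1166.791 ng/mL·h
F = (AUC_ev/D_ev)/(AUC_iv/D_iv) = (1166.791/25)/(3341.9645/25) = 46.67164/133.67858 = 0.3491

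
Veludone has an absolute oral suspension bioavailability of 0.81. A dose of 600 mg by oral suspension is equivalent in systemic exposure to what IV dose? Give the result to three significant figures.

D_iv = 486 mg

Systemic exposure from an extravascular dose = F × D_ev, so the equivalent IV dose is F × D_ev.
D_iv = F × D_ev = 0.81 × 600 = 486 mg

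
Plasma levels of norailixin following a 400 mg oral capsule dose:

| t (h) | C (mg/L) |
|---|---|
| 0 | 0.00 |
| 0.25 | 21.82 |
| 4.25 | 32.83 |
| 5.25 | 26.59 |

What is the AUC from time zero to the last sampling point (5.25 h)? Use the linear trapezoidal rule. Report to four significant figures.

AUC = 141.7 mg/L·h

Trapezoidal AUC_0→5.25:
  [0→0.25]: (0.00+21.82)/2 × 0.25 = 2.7275
  [0.25→4.25]: (21.82+32.83)/2 × 4 = 109.3
  [4.25→5.25]: (32.83+26.59)/2 × 1 = 29.71
  Sum = 141.7375 mg/L·h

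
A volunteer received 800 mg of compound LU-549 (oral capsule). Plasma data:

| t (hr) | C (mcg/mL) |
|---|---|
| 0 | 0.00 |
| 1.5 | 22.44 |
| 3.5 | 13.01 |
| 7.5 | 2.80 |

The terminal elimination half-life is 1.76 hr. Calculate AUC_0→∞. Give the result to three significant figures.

Trapezoidal AUC_0→7.5:
  [0→1.5]: (0.00+22.44)/2 × 1.5 = 16.83
  [1.5→3.5]: (22.44+13.01)/2 × 2 = 35.45
  [3.5→7.5]: (13.01+2.80)/2 × 4 = 31.62
  Sum = 83.9 mcg/mL·hr
k_e = ln2 / t½ = 0.693147 / 1.76 = 0.3938 hr^-1
Extrapolated tail: C_last / k_e = 2.80 / 0.3938 = 7.110
AUC_0→∞ = 83.9 + 7.110 = 91.01 mcg/mL·hr

AUC = 91.0 mcg/mL·hr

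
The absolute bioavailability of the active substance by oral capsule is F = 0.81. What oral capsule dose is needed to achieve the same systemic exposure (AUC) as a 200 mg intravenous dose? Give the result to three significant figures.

For equal systemic exposure: F × D_ev = D_iv
D_ev = D_iv / F = 200 / 0.81 = 246.914 mg

D_oral = 247 mg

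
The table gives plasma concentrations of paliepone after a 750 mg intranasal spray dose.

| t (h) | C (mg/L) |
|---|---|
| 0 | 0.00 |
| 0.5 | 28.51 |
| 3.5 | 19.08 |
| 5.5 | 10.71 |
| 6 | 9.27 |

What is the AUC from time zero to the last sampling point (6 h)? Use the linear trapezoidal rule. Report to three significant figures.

AUC = 113 mg/L·h

Trapezoidal AUC_0→6:
  [0→0.5]: (0.00+28.51)/2 × 0.5 = 7.1275
  [0.5→3.5]: (28.51+19.08)/2 × 3 = 71.385
  [3.5→5.5]: (19.08+10.71)/2 × 2 = 29.79
  [5.5→6]: (10.71+9.27)/2 × 0.5 = 4.995
  Sum = 113.2975 mg/L·h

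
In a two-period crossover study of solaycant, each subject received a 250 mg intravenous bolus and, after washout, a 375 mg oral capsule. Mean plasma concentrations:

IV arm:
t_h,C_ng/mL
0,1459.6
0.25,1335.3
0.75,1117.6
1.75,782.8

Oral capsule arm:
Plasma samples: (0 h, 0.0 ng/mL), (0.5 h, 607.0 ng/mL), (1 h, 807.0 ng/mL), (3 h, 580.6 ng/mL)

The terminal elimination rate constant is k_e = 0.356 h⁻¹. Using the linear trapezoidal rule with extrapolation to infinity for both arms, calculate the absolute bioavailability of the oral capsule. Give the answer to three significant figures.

Trapezoidal AUC_0→1.75 (IV):
  [0→0.25]: (1459.6+1335.3)/2 × 0.25 = 349.3625
  [0.25→0.75]: (1335.3+1117.6)/2 × 0.5 = 613.225
  [0.75→1.75]: (1117.6+782.8)/2 × 1 = 950.2
  Sum = 1912.7875 ng/mL·h
IV tail: 782.8/0.356 = 2198.876; AUC_iv,0→∞ = 1912.7875 + 2198.876 = 4111.6635 ng/mL·h
Trapezoidal AUC_0→3 (oral capsule):
  [0→0.5]: (0.0+607.0)/2 × 0.5 = 151.75
  [0.5→1]: (607.0+807.0)/2 × 0.5 = 353.5
  [1→3]: (807.0+580.6)/2 × 2 = 1387.6
  Sum = 1892.85 ng/mL·h
oral capsule tail: 580.6/0.356 = 1630.899; AUC_ev,0→∞ = 1892.85 + 1630.899 = 3523.749 ng/mL·h
F = (AUC_ev/D_ev)/(AUC_iv/D_iv) = (3523.749/375)/(4111.6635/250) = 9.396664/16.446654 = 0.5713

F = 0.571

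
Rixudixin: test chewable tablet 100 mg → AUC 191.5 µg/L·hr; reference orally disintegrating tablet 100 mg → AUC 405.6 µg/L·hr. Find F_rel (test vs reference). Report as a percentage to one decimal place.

F_rel = 47.2%

F_rel = (AUC_test/D_test) / (AUC_ref/D_ref)
      = (191.5/100) / (405.6/100)
      = 1.915 / 4.056 = 0.4721 = 47.21%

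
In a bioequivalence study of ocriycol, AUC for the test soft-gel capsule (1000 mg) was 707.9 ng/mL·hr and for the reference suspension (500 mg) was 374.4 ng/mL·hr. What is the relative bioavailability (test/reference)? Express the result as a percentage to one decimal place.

F_rel = (AUC_test/D_test) / (AUC_ref/D_ref)
      = (707.9/1000) / (374.4/500)
      = 0.7079 / 0.7488 = 0.9454 = 94.54%

F_rel = 94.5%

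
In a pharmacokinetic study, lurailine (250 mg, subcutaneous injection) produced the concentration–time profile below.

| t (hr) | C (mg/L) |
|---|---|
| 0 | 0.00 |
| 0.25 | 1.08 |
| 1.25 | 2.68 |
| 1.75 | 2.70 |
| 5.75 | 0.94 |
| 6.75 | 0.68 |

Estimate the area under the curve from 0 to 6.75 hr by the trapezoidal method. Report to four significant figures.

Trapezoidal AUC_0→6.75:
  [0→0.25]: (0.00+1.08)/2 × 0.25 = 0.135
  [0.25→1.25]: (1.08+2.68)/2 × 1 = 1.88
  [1.25→1.75]: (2.68+2.70)/2 × 0.5 = 1.345
  [1.75→5.75]: (2.70+0.94)/2 × 4 = 7.28
  [5.75→6.75]: (0.94+0.68)/2 × 1 = 0.81
  Sum = 11.45 mg/L·hr

AUC = 11.45 mg/L·hr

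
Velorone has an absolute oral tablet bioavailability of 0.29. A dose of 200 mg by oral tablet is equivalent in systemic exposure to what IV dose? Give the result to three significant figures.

D_iv = 58.0 mg

Systemic exposure from an extravascular dose = F × D_ev, so the equivalent IV dose is F × D_ev.
D_iv = F × D_ev = 0.29 × 200 = 58 mg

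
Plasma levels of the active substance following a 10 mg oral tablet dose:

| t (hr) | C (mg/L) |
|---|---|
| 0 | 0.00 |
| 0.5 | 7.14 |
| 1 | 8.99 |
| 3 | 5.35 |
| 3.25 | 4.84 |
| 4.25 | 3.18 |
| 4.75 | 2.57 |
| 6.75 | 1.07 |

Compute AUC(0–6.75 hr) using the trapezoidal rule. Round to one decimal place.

Trapezoidal AUC_0→6.75:
  [0→0.5]: (0.00+7.14)/2 × 0.5 = 1.785
  [0.5→1]: (7.14+8.99)/2 × 0.5 = 4.0325
  [1→3]: (8.99+5.35)/2 × 2 = 14.34
  [3→3.25]: (5.35+4.84)/2 × 0.25 = 1.27375
  [3.25→4.25]: (4.84+3.18)/2 × 1 = 4.01
  [4.25→4.75]: (3.18+2.57)/2 × 0.5 = 1.4375
  [4.75→6.75]: (2.57+1.07)/2 × 2 = 3.64
  Sum = 30.51875 mg/L·hr

AUC = 30.5 mg/L·hr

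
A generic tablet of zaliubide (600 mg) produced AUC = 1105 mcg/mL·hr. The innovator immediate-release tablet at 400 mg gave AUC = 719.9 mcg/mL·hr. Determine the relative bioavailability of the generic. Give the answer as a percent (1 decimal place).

F_rel = 102.3%

F_rel = (AUC_test/D_test) / (AUC_ref/D_ref)
      = (1105/600) / (719.9/400)
      = 1.84167 / 1.79975 = 1.0233 = 102.33%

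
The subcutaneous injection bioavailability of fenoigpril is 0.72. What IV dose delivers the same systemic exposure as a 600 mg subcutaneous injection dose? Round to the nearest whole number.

Systemic exposure from an extravascular dose = F × D_ev, so the equivalent IV dose is F × D_ev.
D_iv = F × D_ev = 0.72 × 600 = 432 mg

D_iv = 432 mg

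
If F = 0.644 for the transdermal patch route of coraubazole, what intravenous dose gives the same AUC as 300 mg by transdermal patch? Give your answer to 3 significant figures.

Systemic exposure from an extravascular dose = F × D_ev, so the equivalent IV dose is F × D_ev.
D_iv = F × D_ev = 0.644 × 300 = 193.2 mg

D_iv = 193 mg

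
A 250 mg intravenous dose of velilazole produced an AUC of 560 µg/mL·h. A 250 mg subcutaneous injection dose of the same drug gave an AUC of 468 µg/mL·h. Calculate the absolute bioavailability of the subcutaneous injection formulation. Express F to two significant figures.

F = 0.84

F = (AUC_ev / D_ev) / (AUC_iv / D_iv)
  = (468/250) / (560/250)
  = 1.872 / 2.24 = 0.8357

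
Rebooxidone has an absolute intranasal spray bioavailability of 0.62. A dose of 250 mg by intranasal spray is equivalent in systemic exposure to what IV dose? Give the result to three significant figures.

D_iv = 155 mg

Systemic exposure from an extravascular dose = F × D_ev, so the equivalent IV dose is F × D_ev.
D_iv = F × D_ev = 0.62 × 250 = 155 mg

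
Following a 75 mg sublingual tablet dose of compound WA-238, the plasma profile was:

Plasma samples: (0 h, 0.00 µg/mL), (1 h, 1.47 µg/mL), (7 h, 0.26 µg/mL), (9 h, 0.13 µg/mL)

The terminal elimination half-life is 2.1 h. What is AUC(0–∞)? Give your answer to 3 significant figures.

Trapezoidal AUC_0→9:
  [0→1]: (0.00+1.47)/2 × 1 = 0.735
  [1→7]: (1.47+0.26)/2 × 6 = 5.19
  [7→9]: (0.26+0.13)/2 × 2 = 0.39
  Sum = 6.315 µg/mL·h
k_e = ln2 / t½ = 0.693147 / 2.1 = 0.3301 h^-1
Extrapolated tail: C_last / k_e = 0.13 / 0.3301 = 0.394
AUC_0→∞ = 6.315 + 0.394 = 6.709 µg/mL·h

AUC = 6.71 µg/mL·h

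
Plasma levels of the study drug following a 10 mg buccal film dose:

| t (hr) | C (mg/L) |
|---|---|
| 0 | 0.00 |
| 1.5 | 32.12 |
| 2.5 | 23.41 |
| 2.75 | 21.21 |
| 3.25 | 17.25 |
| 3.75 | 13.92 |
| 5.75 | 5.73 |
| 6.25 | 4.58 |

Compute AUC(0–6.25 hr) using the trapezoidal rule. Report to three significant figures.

Trapezoidal AUC_0→6.25:
  [0→1.5]: (0.00+32.12)/2 × 1.5 = 24.09
  [1.5→2.5]: (32.12+23.41)/2 × 1 = 27.765
  [2.5→2.75]: (23.41+21.21)/2 × 0.25 = 5.5775
  [2.75→3.25]: (21.21+17.25)/2 × 0.5 = 9.615
  [3.25→3.75]: (17.25+13.92)/2 × 0.5 = 7.7925
  [3.75→5.75]: (13.92+5.73)/2 × 2 = 19.65
  [5.75→6.25]: (5.73+4.58)/2 × 0.5 = 2.5775
  Sum = 97.0675 mg/L·hr

AUC = 97.1 mg/L·hr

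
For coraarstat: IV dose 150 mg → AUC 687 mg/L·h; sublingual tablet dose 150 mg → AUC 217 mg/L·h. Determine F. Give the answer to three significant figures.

F = (AUC_ev / D_ev) / (AUC_iv / D_iv)
  = (217/150) / (687/150)
  = 1.44667 / 4.58 = 0.3159

F = 0.316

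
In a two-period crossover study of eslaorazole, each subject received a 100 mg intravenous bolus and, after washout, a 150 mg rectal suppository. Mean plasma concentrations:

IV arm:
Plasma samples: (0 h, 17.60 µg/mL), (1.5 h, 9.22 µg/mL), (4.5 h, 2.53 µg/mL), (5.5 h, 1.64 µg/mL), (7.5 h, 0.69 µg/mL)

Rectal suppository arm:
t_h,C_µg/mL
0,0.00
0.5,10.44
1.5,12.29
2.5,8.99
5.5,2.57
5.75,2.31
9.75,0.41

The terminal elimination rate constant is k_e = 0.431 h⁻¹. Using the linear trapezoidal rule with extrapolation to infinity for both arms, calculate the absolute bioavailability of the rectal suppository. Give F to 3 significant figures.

F = 0.746

Trapezoidal AUC_0→7.5 (IV):
  [0→1.5]: (17.60+9.22)/2 × 1.5 = 20.115
  [1.5→4.5]: (9.22+2.53)/2 × 3 = 17.625
  [4.5→5.5]: (2.53+1.64)/2 × 1 = 2.085
  [5.5→7.5]: (1.64+0.69)/2 × 2 = 2.33
  Sum = 42.155 µg/mL·h
IV tail: 0.69/0.431 = 1.601; AUC_iv,0→∞ = 42.155 + 1.601 = 43.756 µg/mL·h
Trapezoidal AUC_0→9.75 (rectal suppository):
  [0→0.5]: (0.00+10.44)/2 × 0.5 = 2.61
  [0.5→1.5]: (10.44+12.29)/2 × 1 = 11.365
  [1.5→2.5]: (12.29+8.99)/2 × 1 = 10.64
  [2.5→5.5]: (8.99+2.57)/2 × 3 = 17.34
  [5.5→5.75]: (2.57+2.31)/2 × 0.25 = 0.61
  [5.75→9.75]: (2.31+0.41)/2 × 4 = 5.44
  Sum = 48.005 µg/mL·h
rectal suppository tail: 0.41/0.431 = 0.951; AUC_ev,0→∞ = 48.005 + 0.951 = 48.956 µg/mL·h
F = (AUC_ev/D_ev)/(AUC_iv/D_iv) = (48.956/150)/(43.756/100) = 0.326373/0.43756 = 0.7459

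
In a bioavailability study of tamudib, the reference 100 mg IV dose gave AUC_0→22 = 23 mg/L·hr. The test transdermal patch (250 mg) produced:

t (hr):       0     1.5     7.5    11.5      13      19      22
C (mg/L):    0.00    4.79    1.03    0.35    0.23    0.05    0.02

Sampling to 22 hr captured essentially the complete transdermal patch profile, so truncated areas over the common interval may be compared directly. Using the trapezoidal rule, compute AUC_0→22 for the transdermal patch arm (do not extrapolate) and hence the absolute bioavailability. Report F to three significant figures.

Trapezoidal AUC_0→22 (transdermal patch):
  [0→1.5]: (0.00+4.79)/2 × 1.5 = 3.5925
  [1.5→7.5]: (4.79+1.03)/2 × 6 = 17.46
  [7.5→11.5]: (1.03+0.35)/2 × 4 = 2.76
  [11.5→13]: (0.35+0.23)/2 × 1.5 = 0.435
  [13→19]: (0.23+0.05)/2 × 6 = 0.84
  [19→22]: (0.05+0.02)/2 × 3 = 0.105
  Sum = 25.1925 mg/L·hr
F = (AUC_ev/D_ev)/(AUC_iv/D_iv) = (25.1925/250)/(23/100) = 0.10077/0.23 = 0.4381

F = 0.438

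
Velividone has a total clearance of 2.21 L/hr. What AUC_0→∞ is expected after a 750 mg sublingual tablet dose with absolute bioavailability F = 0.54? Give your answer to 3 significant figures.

AUC = 183 mg/L·hr

AUC_0→∞ = F × Dose / CL
        = 0.54 × 750 / 2.21 = 183.258 mg/L·hr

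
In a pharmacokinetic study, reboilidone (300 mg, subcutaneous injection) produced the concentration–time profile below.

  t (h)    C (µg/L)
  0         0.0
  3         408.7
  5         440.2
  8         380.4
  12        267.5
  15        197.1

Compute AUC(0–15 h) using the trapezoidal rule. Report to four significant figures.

AUC = 4686 µg/L·h

Trapezoidal AUC_0→15:
  [0→3]: (0.0+408.7)/2 × 3 = 613.05
  [3→5]: (408.7+440.2)/2 × 2 = 848.9
  [5→8]: (440.2+380.4)/2 × 3 = 1230.9
  [8→12]: (380.4+267.5)/2 × 4 = 1295.8
  [12→15]: (267.5+197.1)/2 × 3 = 696.9
  Sum = 4685.55 µg/L·h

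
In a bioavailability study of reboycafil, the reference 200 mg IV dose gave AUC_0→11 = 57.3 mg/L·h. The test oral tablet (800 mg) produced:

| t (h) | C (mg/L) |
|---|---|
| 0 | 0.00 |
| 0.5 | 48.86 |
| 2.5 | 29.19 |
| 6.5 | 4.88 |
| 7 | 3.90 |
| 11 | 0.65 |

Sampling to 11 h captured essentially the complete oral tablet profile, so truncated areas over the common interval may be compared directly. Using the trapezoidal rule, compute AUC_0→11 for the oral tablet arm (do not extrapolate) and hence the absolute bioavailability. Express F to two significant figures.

Trapezoidal AUC_0→11 (oral tablet):
  [0→0.5]: (0.00+48.86)/2 × 0.5 = 12.215
  [0.5→2.5]: (48.86+29.19)/2 × 2 = 78.05
  [2.5→6.5]: (29.19+4.88)/2 × 4 = 68.14
  [6.5→7]: (4.88+3.90)/2 × 0.5 = 2.195
  [7→11]: (3.90+0.65)/2 × 4 = 9.1
  Sum = 169.7 mg/L·h
F = (AUC_ev/D_ev)/(AUC_iv/D_iv) = (169.7/800)/(57.3/200) = 0.212125/0.2865 = 0.7404

F = 0.74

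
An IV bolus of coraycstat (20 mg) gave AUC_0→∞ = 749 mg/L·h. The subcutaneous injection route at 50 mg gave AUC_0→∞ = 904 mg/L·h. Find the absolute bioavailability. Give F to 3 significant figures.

F = (AUC_ev / D_ev) / (AUC_iv / D_iv)
  = (904/50) / (749/20)
  = 18.08 / 37.45 = 0.4828

F = 0.483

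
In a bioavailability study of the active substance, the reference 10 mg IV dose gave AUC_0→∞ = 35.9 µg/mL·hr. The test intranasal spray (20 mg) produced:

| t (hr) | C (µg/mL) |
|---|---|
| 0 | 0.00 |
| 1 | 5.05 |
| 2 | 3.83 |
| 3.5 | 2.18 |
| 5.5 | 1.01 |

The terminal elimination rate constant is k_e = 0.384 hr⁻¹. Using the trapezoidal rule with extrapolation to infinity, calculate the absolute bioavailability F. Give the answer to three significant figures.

Trapezoidal AUC_0→5.5 (intranasal spray):
  [0→1]: (0.00+5.05)/2 × 1 = 2.525
  [1→2]: (5.05+3.83)/2 × 1 = 4.44
  [2→3.5]: (3.83+2.18)/2 × 1.5 = 4.5075
  [3.5→5.5]: (2.18+1.01)/2 × 2 = 3.19
  Sum = 14.6625 µg/mL·hr
Tail: C_last/k_e = 1.01/0.384 = 2.630
AUC_0→∞ (intranasal spray) = 14.6625 + 2.630 = 17.2925 µg/mL·hr
F = (AUC_ev/D_ev)/(AUC_iv/D_iv) = (17.2925/20)/(35.9/10) = 0.864625/3.59 = 0.2408

F = 0.241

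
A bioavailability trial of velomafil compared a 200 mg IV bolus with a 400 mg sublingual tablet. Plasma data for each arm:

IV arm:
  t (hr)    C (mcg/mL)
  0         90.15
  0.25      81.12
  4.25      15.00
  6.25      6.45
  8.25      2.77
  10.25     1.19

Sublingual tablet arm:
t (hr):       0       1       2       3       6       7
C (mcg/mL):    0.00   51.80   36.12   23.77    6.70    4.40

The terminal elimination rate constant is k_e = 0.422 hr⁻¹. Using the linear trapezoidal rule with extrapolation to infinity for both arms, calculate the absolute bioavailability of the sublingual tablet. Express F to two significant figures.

F = 0.32

Trapezoidal AUC_0→10.25 (IV):
  [0→0.25]: (90.15+81.12)/2 × 0.25 = 21.40875
  [0.25→4.25]: (81.12+15.00)/2 × 4 = 192.24
  [4.25→6.25]: (15.00+6.45)/2 × 2 = 21.45
  [6.25→8.25]: (6.45+2.77)/2 × 2 = 9.22
  [8.25→10.25]: (2.77+1.19)/2 × 2 = 3.96
  Sum = 248.27875 mcg/mL·hr
IV tail: 1.19/0.422 = 2.820; AUC_iv,0→∞ = 248.27875 + 2.820 = 251.09875 mcg/mL·hr
Trapezoidal AUC_0→7 (sublingual tablet):
  [0→1]: (0.00+51.80)/2 × 1 = 25.9
  [1→2]: (51.80+36.12)/2 × 1 = 43.96
  [2→3]: (36.12+23.77)/2 × 1 = 29.945
  [3→6]: (23.77+6.70)/2 × 3 = 45.705
  [6→7]: (6.70+4.40)/2 × 1 = 5.55
  Sum = 151.06 mcg/mL·hr
sublingual tablet tail: 4.40/0.422 = 10.427; AUC_ev,0→∞ = 151.06 + 10.427 = 161.487 mcg/mL·hr
F = (AUC_ev/D_ev)/(AUC_iv/D_iv) = (161.487/400)/(251.09875/200) = 0.4037175/1.25549 = 0.3216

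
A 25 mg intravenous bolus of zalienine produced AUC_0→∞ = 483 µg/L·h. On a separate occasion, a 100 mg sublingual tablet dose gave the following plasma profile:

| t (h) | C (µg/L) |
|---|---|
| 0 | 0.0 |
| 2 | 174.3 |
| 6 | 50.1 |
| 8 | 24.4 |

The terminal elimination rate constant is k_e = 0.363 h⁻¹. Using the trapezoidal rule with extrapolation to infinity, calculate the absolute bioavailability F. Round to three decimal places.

F = 0.396

Trapezoidal AUC_0→8 (sublingual tablet):
  [0→2]: (0.0+174.3)/2 × 2 = 174.3
  [2→6]: (174.3+50.1)/2 × 4 = 448.8
  [6→8]: (50.1+24.4)/2 × 2 = 74.5
  Sum = 697.6 µg/L·h
Tail: C_last/k_e = 24.4/0.363 = 67.218
AUC_0→∞ (sublingual tablet) = 697.6 + 67.218 = 764.818 µg/L·h
F = (AUC_ev/D_ev)/(AUC_iv/D_iv) = (764.818/100)/(483/25) = 7.64818/19.32 = 0.3959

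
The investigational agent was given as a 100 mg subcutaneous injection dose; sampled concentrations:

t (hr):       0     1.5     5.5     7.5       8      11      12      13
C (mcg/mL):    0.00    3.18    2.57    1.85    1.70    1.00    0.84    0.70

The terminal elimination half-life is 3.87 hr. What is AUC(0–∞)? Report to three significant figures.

Trapezoidal AUC_0→13:
  [0→1.5]: (0.00+3.18)/2 × 1.5 = 2.385
  [1.5→5.5]: (3.18+2.57)/2 × 4 = 11.5
  [5.5→7.5]: (2.57+1.85)/2 × 2 = 4.42
  [7.5→8]: (1.85+1.70)/2 × 0.5 = 0.8875
  [8→11]: (1.70+1.00)/2 × 3 = 4.05
  [11→12]: (1.00+0.84)/2 × 1 = 0.92
  [12→13]: (0.84+0.70)/2 × 1 = 0.77
  Sum = 24.9325 mcg/mL·hr
k_e = ln2 / t½ = 0.693147 / 3.87 = 0.1791 hr^-1
Extrapolated tail: C_last / k_e = 0.70 / 0.1791 = 3.908
AUC_0→∞ = 24.9325 + 3.908 = 28.8405 mcg/mL·hr

AUC = 28.8 mcg/mL·hr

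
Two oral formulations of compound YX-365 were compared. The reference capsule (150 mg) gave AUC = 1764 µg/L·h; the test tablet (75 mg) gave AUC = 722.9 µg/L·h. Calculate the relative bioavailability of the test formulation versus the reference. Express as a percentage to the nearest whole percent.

F_rel = (AUC_test/D_test) / (AUC_ref/D_ref)
      = (722.9/75) / (1764/150)
      = 9.63867 / 11.76 = 0.8196 = 81.96%

F_rel = 82%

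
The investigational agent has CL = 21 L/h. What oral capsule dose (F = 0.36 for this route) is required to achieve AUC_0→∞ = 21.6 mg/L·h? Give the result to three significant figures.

Dose = CL × AUC_0→∞ / F
     = 21 × 21.6 / 0.36 = 1260 mg

Dose = 1260 mg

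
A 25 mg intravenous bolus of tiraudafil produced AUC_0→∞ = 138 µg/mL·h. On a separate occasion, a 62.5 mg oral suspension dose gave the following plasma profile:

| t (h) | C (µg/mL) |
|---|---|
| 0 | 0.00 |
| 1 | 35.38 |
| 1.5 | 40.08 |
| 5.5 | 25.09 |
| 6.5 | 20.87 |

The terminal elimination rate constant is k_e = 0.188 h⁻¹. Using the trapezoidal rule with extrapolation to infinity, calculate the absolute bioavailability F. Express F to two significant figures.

F = 0.87

Trapezoidal AUC_0→6.5 (oral suspension):
  [0→1]: (0.00+35.38)/2 × 1 = 17.69
  [1→1.5]: (35.38+40.08)/2 × 0.5 = 18.865
  [1.5→5.5]: (40.08+25.09)/2 × 4 = 130.34
  [5.5→6.5]: (25.09+20.87)/2 × 1 = 22.98
  Sum = 189.875 µg/mL·h
Tail: C_last/k_e = 20.87/0.188 = 111.011
AUC_0→∞ (oral suspension) = 189.875 + 111.011 = 300.886 µg/mL·h
F = (AUC_ev/D_ev)/(AUC_iv/D_iv) = (300.886/62.5)/(138/25) = 4.814176/5.52 = 0.8721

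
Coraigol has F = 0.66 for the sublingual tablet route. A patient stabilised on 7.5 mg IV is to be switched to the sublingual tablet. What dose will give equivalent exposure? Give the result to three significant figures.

D_sublingual = 11.4 mg

For equal systemic exposure: F × D_ev = D_iv
D_ev = D_iv / F = 7.5 / 0.66 = 11.3636 mg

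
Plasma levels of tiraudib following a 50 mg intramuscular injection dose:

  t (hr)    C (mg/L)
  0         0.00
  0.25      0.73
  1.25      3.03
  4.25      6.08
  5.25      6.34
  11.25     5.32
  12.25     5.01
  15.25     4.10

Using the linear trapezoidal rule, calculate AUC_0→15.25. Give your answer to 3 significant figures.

Trapezoidal AUC_0→15.25:
  [0→0.25]: (0.00+0.73)/2 × 0.25 = 0.09125
  [0.25→1.25]: (0.73+3.03)/2 × 1 = 1.88
  [1.25→4.25]: (3.03+6.08)/2 × 3 = 13.665
  [4.25→5.25]: (6.08+6.34)/2 × 1 = 6.21
  [5.25→11.25]: (6.34+5.32)/2 × 6 = 34.98
  [11.25→12.25]: (5.32+5.01)/2 × 1 = 5.165
  [12.25→15.25]: (5.01+4.10)/2 × 3 = 13.665
  Sum = 75.65625 mg/L·hr

AUC = 75.7 mg/L·hr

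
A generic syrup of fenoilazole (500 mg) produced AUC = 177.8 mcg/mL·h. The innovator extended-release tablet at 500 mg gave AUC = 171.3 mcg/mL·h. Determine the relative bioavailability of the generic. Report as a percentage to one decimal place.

F_rel = 103.8%

F_rel = (AUC_test/D_test) / (AUC_ref/D_ref)
      = (177.8/500) / (171.3/500)
      = 0.3556 / 0.3426 = 1.0379 = 103.79%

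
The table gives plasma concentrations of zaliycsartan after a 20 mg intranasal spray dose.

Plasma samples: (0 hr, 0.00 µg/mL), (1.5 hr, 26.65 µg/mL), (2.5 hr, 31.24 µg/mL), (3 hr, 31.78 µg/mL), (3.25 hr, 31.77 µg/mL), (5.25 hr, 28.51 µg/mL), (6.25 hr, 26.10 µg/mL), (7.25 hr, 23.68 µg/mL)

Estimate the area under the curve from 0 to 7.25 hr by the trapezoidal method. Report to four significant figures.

Trapezoidal AUC_0→7.25:
  [0→1.5]: (0.00+26.65)/2 × 1.5 = 19.9875
  [1.5→2.5]: (26.65+31.24)/2 × 1 = 28.945
  [2.5→3]: (31.24+31.78)/2 × 0.5 = 15.755
  [3→3.25]: (31.78+31.77)/2 × 0.25 = 7.94375
  [3.25→5.25]: (31.77+28.51)/2 × 2 = 60.28
  [5.25→6.25]: (28.51+26.10)/2 × 1 = 27.305
  [6.25→7.25]: (26.10+23.68)/2 × 1 = 24.89
  Sum = 185.10625 µg/mL·hr

AUC = 185.1 µg/mL·hr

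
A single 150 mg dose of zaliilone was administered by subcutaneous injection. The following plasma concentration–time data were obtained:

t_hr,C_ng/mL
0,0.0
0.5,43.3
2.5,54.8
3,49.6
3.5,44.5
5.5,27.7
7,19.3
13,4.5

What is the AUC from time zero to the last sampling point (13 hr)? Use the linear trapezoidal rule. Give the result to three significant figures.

AUC = 337 ng/mL·hr

Trapezoidal AUC_0→13:
  [0→0.5]: (0.0+43.3)/2 × 0.5 = 10.825
  [0.5→2.5]: (43.3+54.8)/2 × 2 = 98.1
  [2.5→3]: (54.8+49.6)/2 × 0.5 = 26.1
  [3→3.5]: (49.6+44.5)/2 × 0.5 = 23.525
  [3.5→5.5]: (44.5+27.7)/2 × 2 = 72.2
  [5.5→7]: (27.7+19.3)/2 × 1.5 = 35.25
  [7→13]: (19.3+4.5)/2 × 6 = 71.4
  Sum = 337.4 ng/mL·hr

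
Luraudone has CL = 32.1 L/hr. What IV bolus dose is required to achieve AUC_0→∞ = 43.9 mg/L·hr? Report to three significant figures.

Dose = 1410 mg

Dose_iv = CL × AUC_0→∞
     = 32.1 × 43.9 = 1409.19 mg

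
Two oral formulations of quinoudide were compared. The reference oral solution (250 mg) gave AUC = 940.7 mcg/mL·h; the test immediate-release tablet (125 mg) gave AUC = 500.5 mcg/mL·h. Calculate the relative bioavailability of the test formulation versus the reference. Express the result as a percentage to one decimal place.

F_rel = (AUC_test/D_test) / (AUC_ref/D_ref)
      = (500.5/125) / (940.7/250)
      = 4.004 / 3.7628 = 1.0641 = 106.41%

F_rel = 106.4%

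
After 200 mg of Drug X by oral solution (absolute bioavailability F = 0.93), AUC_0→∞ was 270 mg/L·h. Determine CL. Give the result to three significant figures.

CL = F × Dose / AUC_0→∞
   = 0.93 × 200 / 270 = 0.688889 L/h

CL = 0.689 L/h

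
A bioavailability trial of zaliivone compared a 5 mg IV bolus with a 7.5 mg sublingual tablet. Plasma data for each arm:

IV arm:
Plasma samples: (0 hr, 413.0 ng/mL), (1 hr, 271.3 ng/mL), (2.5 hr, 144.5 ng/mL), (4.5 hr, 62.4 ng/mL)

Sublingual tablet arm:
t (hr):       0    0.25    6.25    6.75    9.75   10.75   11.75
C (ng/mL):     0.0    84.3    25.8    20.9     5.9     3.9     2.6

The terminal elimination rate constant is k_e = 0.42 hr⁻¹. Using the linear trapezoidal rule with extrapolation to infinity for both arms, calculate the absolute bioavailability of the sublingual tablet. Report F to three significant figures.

Trapezoidal AUC_0→4.5 (IV):
  [0→1]: (413.0+271.3)/2 × 1 = 342.15
  [1→2.5]: (271.3+144.5)/2 × 1.5 = 311.85
  [2.5→4.5]: (144.5+62.4)/2 × 2 = 206.9
  Sum = 860.9 ng/mL·hr
IV tail: 62.4/0.42 = 148.571; AUC_iv,0→∞ = 860.9 + 148.571 = 1009.471 ng/mL·hr
Trapezoidal AUC_0→11.75 (sublingual tablet):
  [0→0.25]: (0.0+84.3)/2 × 0.25 = 10.5375
  [0.25→6.25]: (84.3+25.8)/2 × 6 = 330.3
  [6.25→6.75]: (25.8+20.9)/2 × 0.5 = 11.675
  [6.75→9.75]: (20.9+5.9)/2 × 3 = 40.2
  [9.75→10.75]: (5.9+3.9)/2 × 1 = 4.9
  [10.75→11.75]: (3.9+2.6)/2 × 1 = 3.25
  Sum = 400.8625 ng/mL·hr
sublingual tablet tail: 2.6/0.42 = 6.190; AUC_ev,0→∞ = 400.8625 + 6.190 = 407.0525 ng/mL·hr
F = (AUC_ev/D_ev)/(AUC_iv/D_iv) = (407.0525/7.5)/(1009.471/5) = 54.2737/201.8942 = 0.2688

F = 0.269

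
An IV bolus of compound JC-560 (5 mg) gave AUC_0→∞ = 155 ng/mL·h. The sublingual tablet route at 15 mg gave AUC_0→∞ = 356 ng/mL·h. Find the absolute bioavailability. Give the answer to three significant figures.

F = 0.766

F = (AUC_ev / D_ev) / (AUC_iv / D_iv)
  = (356/15) / (155/5)
  = 23.7333 / 31 = 0.7656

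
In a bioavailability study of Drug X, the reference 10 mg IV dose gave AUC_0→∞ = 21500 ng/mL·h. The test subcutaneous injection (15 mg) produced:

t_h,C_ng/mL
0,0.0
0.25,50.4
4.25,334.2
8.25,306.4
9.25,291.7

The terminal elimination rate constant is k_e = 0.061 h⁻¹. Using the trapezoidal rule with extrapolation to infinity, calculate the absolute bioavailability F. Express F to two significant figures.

F = 0.22

Trapezoidal AUC_0→9.25 (subcutaneous injection):
  [0→0.25]: (0.0+50.4)/2 × 0.25 = 6.3
  [0.25→4.25]: (50.4+334.2)/2 × 4 = 769.2
  [4.25→8.25]: (334.2+306.4)/2 × 4 = 1281.2
  [8.25→9.25]: (306.4+291.7)/2 × 1 = 299.05
  Sum = 2355.75 ng/mL·h
Tail: C_last/k_e = 291.7/0.061 = 4781.967
AUC_0→∞ (subcutaneous injection) = 2355.75 + 4781.967 = 7137.717 ng/mL·h
F = (AUC_ev/D_ev)/(AUC_iv/D_iv) = (7137.717/15)/(21500/10) = 475.8478/2150 = 0.2213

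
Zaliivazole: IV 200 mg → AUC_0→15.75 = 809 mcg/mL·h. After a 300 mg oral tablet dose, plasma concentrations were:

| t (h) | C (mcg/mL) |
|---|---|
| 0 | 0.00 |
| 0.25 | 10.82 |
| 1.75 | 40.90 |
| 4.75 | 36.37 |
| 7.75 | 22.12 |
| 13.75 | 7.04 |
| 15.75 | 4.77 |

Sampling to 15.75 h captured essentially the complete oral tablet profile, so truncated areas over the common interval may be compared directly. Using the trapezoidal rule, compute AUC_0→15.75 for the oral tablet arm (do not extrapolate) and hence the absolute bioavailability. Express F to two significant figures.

F = 0.28

Trapezoidal AUC_0→15.75 (oral tablet):
  [0→0.25]: (0.00+10.82)/2 × 0.25 = 1.3525
  [0.25→1.75]: (10.82+40.90)/2 × 1.5 = 38.79
  [1.75→4.75]: (40.90+36.37)/2 × 3 = 115.905
  [4.75→7.75]: (36.37+22.12)/2 × 3 = 87.735
  [7.75→13.75]: (22.12+7.04)/2 × 6 = 87.48
  [13.75→15.75]: (7.04+4.77)/2 × 2 = 11.81
  Sum = 343.0725 mcg/mL·h
F = (AUC_ev/D_ev)/(AUC_iv/D_iv) = (343.0725/300)/(809/200) = 1.143575/4.045 = 0.2827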